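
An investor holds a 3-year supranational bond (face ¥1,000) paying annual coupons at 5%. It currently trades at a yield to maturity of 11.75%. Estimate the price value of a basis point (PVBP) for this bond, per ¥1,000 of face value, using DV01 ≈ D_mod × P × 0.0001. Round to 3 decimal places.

Periodic yield y = 0.1175.
  t   CF        PV=CF/(1+0.1175)^t    t·PV
  1        50.00        44.7427        44.7427
  2        50.00        40.0382        80.0765
  3     1,050.00       752.3964     2,257.1892
  Σ                    837.1774     2,382.0084
P = 837.1774; D_Mac = 2.84529 yrs; D_mod = 2.54612 yrs.
DV01 ≈ 2.54612 × 837.1774 × 0.0001 = 0.213155.

¥0.213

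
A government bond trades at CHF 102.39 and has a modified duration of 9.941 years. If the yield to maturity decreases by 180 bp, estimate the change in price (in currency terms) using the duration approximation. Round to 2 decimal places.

Duration approximation: ΔP/P ≈ -D_mod · Δy = -9.941 × (-0.018) = +0.178938.
ΔP ≈ 102.39 × (+0.178938) = +18.32146182.

+CHF 18.32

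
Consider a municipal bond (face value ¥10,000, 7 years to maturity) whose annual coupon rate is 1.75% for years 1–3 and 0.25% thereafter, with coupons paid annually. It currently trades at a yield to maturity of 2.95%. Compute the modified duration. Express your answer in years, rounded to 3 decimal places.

6.508 years

Periodic yield y = 0.0295. First find Macaulay duration:
  t   CF        PV=CF/(1+0.0295)^t    t·PV
  1       175.00       169.9854       169.9854
  2       175.00       165.1146       330.2291
  3       175.00       160.3832       481.1497
  4        25.00        22.2554        89.0214
  5        25.00        21.6176       108.0882
  6        25.00        20.9982       125.9892
  7    10,025.00     8,178.9947    57,252.9626
  Σ                  8,739.3491    58,557.4257
P = 8,739.3491; Macaulay duration = 58,557.4257 / 8,739.3491 = 6.70043 years.
Modified duration = D_Mac / (1 + y) = 6.70043 / 1.0295 = 6.50843 years.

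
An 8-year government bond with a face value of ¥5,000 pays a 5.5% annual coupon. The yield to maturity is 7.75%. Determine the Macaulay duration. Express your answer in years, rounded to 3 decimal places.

6.573 years

Periodic yield y = 0.0775. Discount each cash flow and weight by its year:
  t   CF        PV=CF/(1+0.0775)^t    t·PV
  1       275.00       255.2204       255.2204
  2       275.00       236.8635       473.7270
  3       275.00       219.8269       659.4807
  4       275.00       204.0157       816.0628
  5       275.00       189.3417       946.7086
  6       275.00       175.7232     1,054.3390
  7       275.00       163.0841     1,141.5890
  8     5,275.00     2,903.2487    23,225.9892
  Σ                  4,347.3242    28,573.1167
Price P = Σ PV = 4,347.3242.
Macaulay duration = Σ(t·PV) / P = 28,573.1167 / 4,347.3242 = 6.57258 years.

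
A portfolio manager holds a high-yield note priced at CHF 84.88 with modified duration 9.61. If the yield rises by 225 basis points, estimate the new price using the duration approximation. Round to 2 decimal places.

CHF 66.53

Duration approximation: ΔP/P ≈ -D_mod · Δy = -9.61 × (+0.0225) = -0.216225.
New price ≈ 84.88 × (1 - 0.216225) = 66.526822.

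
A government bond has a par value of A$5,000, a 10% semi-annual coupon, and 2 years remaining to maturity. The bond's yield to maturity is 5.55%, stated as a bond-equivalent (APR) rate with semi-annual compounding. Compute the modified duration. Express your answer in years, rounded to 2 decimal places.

1.82 years

Periodic yield y = 0.02775. First find Macaulay duration:
  t   CF        PV=CF/(1+0.02775)^t    t·PV
  1       250.00       243.2498       243.2498
  2       250.00       236.6819       473.3638
  3       250.00       230.2913       690.8739
  4     5,250.00     4,705.5388    18,822.1553
  Σ                  5,415.7619    20,229.6429
P = 5,415.7619; Macaulay duration = 20,229.6429 / 5,415.7619 = 3.73533 half-year periods = 1.86766 years.
Modified duration = D_Mac / (1 + y) = 1.86766 / 1.02775 = 1.81724 years.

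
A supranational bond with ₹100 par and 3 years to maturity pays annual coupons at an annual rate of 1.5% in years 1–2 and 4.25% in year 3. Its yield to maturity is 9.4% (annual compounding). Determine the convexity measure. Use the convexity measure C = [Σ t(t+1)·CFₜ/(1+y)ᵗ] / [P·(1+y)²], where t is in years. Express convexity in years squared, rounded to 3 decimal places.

9.811

With y = 0.094:
  t   CF        PV=CF/(1+0.094)^t    t·PV        t(t+1)·PV
  1         1.50         1.3711         1.3711           2.7422
  2         1.50         1.2533         2.5066           7.5198
  3       104.25        79.6204       238.8611         955.4442
  Σ                     82.2448       242.7388         965.7063
P = 82.2448.
Convexity = Σ t(t+1)·PV / [P·(1+y)²] = 965.7063 / (82.2448 × 1.196836) = 9.81075.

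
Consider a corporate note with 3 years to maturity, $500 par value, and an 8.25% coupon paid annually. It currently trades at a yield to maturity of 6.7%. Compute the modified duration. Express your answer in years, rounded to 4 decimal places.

Periodic yield y = 0.067. First find Macaulay duration:
  t   CF        PV=CF/(1+0.067)^t    t·PV
  1        41.25        38.6598        38.6598
  2        41.25        36.2322        72.4645
  3       541.25       445.5584     1,336.6752
  Σ                    520.4504     1,447.7995
P = 520.4504; Macaulay duration = 1,447.7995 / 520.4504 = 2.78182 years.
Modified duration = D_Mac / (1 + y) = 2.78182 / 1.067 = 2.60714 years.

2.6071 years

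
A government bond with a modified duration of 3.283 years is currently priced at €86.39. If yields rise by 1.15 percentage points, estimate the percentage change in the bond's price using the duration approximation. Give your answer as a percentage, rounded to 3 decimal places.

Duration approximation: ΔP/P ≈ -D_mod · Δy = -3.283 × (+0.0115) = -0.0377545.
As a percentage: -3.77545%.

-3.775%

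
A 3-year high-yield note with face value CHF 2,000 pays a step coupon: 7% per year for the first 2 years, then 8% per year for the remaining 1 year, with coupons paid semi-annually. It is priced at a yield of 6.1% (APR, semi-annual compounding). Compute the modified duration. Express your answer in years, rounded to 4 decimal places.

Periodic yield y = 0.0305. First find Macaulay duration:
  t   CF        PV=CF/(1+0.0305)^t    t·PV
  1        70.00        67.9282        67.9282
  2        70.00        65.9177       131.8354
  3        70.00        63.9667       191.9001
  4        70.00        62.0735       248.2939
  5        80.00        68.8414       344.2072
  6     2,080.00     1,736.9022    10,421.4130
  Σ                  2,065.6297    11,405.5779
P = 2,065.6297; Macaulay duration = 11,405.5779 / 2,065.6297 = 5.52160 half-year periods = 2.76080 years.
Modified duration = D_Mac / (1 + y) = 2.76080 / 1.0305 = 2.67909 years.

2.6791 years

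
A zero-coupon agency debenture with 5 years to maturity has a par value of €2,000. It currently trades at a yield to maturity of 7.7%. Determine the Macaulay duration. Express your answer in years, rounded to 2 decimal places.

5.00 years

A zero-coupon bond has a single cash flow at maturity, so its Macaulay duration equals its maturity: 5 years.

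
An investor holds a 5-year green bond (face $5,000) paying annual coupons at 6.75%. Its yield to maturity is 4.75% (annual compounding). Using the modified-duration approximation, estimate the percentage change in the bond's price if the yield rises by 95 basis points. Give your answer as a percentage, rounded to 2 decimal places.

-4.02%

Periodic yield y = 0.0475. Modified duration first:
  t   CF        PV=CF/(1+0.0475)^t    t·PV
  1       337.50       322.1957       322.1957
  2       337.50       307.5854       615.1708
  3       337.50       293.6376       880.9128
  4       337.50       280.3223     1,121.2892
  5     5,337.50     4,232.2151    21,161.0754
  Σ                  5,435.9561    24,100.6439
P = 5,435.9561; D_Mac = 4.43356 yrs; D_mod = 4.43356/(1+0.0475) = 4.23252 yrs.
ΔP/P ≈ -D_mod · Δy = -4.23252 × (+0.0095) = -0.040209 = -4.0209%.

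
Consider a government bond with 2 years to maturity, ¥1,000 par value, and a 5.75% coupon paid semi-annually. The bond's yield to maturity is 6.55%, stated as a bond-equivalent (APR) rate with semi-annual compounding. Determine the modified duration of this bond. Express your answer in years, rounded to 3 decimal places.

1.856 years

Periodic yield y = 0.03275. First find Macaulay duration:
  t   CF        PV=CF/(1+0.03275)^t    t·PV
  1        28.75        27.8383        27.8383
  2        28.75        26.9555        53.9110
  3        28.75        26.1007        78.3021
  4     1,028.75       904.3344     3,617.3375
  Σ                    985.2289     3,777.3889
P = 985.2289; Macaulay duration = 3,777.3889 / 985.2289 = 3.83402 half-year periods = 1.91701 years.
Modified duration = D_Mac / (1 + y) = 1.91701 / 1.03275 = 1.85622 years.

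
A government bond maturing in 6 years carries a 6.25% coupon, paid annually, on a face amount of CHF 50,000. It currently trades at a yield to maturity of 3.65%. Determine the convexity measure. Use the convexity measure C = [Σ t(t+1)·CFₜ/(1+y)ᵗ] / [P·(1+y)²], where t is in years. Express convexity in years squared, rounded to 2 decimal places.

32.54

With y = 0.0365:
  t   CF        PV=CF/(1+0.0365)^t    t·PV        t(t+1)·PV
  1     3,125.00     3,014.9542     3,014.9542       6,029.9083
  2     3,125.00     2,908.7836     5,817.5671      17,452.7014
  3     3,125.00     2,806.3517     8,419.0552      33,676.2208
  4     3,125.00     2,707.5270    10,830.1080      54,150.5400
  5     3,125.00     2,612.1823    13,060.9117      78,365.4703
  6    53,125.00    42,843.3187   257,059.9122   1,799,419.3854
  Σ                 56,893.1175   298,202.5084   1,989,094.2262
P = 56,893.1175.
Convexity = Σ t(t+1)·PV / [P·(1+y)²] = 1,989,094.2262 / (56,893.1175 × 1.074332) = 32.54296.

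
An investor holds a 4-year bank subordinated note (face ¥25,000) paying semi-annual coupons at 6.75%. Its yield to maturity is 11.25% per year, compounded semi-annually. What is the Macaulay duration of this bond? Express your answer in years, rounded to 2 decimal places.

Periodic yield y = 0.05625. Discount each cash flow and weight by its period:
  t   CF        PV=CF/(1+0.05625)^t    t·PV
  1       843.75       798.8166       798.8166
  2       843.75       756.2760     1,512.5521
  3       843.75       716.0010     2,148.0030
  4       843.75       677.8708     2,711.4830
  5       843.75       641.7711     3,208.8556
  6       843.75       607.5940     3,645.5638
  7       843.75       575.2369     4,026.6583
  8    25,843.75    16,680.9874   133,447.8996
  Σ                 21,454.5538   151,499.8319
Price P = Σ PV = 21,454.5538.
Macaulay duration = Σ(t·PV) / P = 151,499.8319 / 21,454.5538 = 7.06143 half-year periods.
In years: 7.06143 / 2 = 3.53072 years.

3.53 years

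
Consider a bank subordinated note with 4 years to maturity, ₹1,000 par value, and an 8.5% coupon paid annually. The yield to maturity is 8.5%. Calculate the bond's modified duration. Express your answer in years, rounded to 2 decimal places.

3.28 years

Periodic yield y = 0.085. First find Macaulay duration:
  t   CF        PV=CF/(1+0.085)^t    t·PV
  1        85.00        78.3410        78.3410
  2        85.00        72.2037       144.4074
  3        85.00        66.5472       199.6416
  4     1,085.00       782.9081     3,131.6324
  Σ                  1,000.0000     3,554.0224
P = 1,000.0000; Macaulay duration = 3,554.0224 / 1,000.0000 = 3.55402 years.
Modified duration = D_Mac / (1 + y) = 3.55402 / 1.085 = 3.27560 years.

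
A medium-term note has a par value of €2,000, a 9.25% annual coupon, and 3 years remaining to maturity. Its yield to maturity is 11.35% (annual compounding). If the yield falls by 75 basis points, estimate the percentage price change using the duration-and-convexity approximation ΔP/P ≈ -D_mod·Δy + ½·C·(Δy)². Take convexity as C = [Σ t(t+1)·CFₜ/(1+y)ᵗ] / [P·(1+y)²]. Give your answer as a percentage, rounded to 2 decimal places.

+1.87%

With y = 0.1135:
  t   CF        PV=CF/(1+0.1135)^t    t·PV        t(t+1)·PV
  1       185.00       166.1428       166.1428         332.2856
  2       185.00       149.2077       298.4154         895.2463
  3     2,185.00     1,582.6350     4,747.9051      18,991.6205
  Σ                  1,897.9856     5,212.4634      20,219.1524
P = 1,897.9856; D_Mac = 2.74631 yrs; D_mod = 2.46638 yrs; C = 8.59191.
Duration effect: -2.46638 × (-0.0075) = +0.018498
Convexity effect: 0.5 × 8.59191 × (-0.0075)² = +0.0002416
ΔP/P ≈ +0.018498 + 0.0002416 = +0.018739 = +1.8739%.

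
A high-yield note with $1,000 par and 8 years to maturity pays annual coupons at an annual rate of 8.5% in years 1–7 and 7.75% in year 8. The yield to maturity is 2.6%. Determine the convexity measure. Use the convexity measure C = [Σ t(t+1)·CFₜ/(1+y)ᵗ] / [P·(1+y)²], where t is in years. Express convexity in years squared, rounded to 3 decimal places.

With y = 0.026:
  t   CF        PV=CF/(1+0.026)^t    t·PV        t(t+1)·PV
  1        85.00        82.8460        82.8460         165.6920
  2        85.00        80.7466       161.4932         484.4796
  3        85.00        78.7004       236.1011         944.4046
  4        85.00        76.7060       306.8241       1,534.1205
  5        85.00        74.7622       373.8110       2,242.8663
  6        85.00        72.8676       437.2059       3,060.4413
  7        85.00        71.0211       497.1477       3,977.1817
  8     1,077.50       877.4824     7,019.8588      63,178.7296
  Σ                  1,415.1323     9,115.2879      75,587.9155
P = 1,415.1323.
Convexity = Σ t(t+1)·PV / [P·(1+y)²] = 75,587.9155 / (1,415.1323 × 1.052676) = 50.74118.

50.741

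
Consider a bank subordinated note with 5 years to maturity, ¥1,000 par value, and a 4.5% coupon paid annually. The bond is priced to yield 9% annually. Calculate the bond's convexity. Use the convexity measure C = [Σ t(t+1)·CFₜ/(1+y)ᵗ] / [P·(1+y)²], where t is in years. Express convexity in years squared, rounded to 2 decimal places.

22.18

With y = 0.09:
  t   CF        PV=CF/(1+0.09)^t    t·PV        t(t+1)·PV
  1        45.00        41.2844        41.2844          82.5688
  2        45.00        37.8756        75.7512         227.2536
  3        45.00        34.7483       104.2448         416.9791
  4        45.00        31.8791       127.5165         637.5827
  5     1,045.00       679.1783     3,395.8915      20,375.3490
  Σ                    824.9657     3,744.6884      21,739.7331
P = 824.9657.
Convexity = Σ t(t+1)·PV / [P·(1+y)²] = 21,739.7331 / (824.9657 × 1.188100) = 22.18019.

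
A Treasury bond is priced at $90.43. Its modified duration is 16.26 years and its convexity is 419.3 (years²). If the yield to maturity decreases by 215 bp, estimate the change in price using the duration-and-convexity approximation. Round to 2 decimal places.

+$40.38

Duration effect: -D_mod·Δy = -16.26 × (-0.0215) = +0.349590
Convexity effect: ½·C·(Δy)² = 0.5 × 419.3 × (-0.0215)² = +0.0969107125
ΔP/P ≈ +0.349590 + 0.0969107125 = +0.4465007125
ΔP ≈ 90.43 × (+0.4465007125) = +40.377059431375.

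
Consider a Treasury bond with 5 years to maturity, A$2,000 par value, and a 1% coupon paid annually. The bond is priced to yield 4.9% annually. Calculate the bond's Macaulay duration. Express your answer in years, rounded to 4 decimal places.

Periodic yield y = 0.049. Discount each cash flow and weight by its year:
  t   CF        PV=CF/(1+0.049)^t    t·PV
  1        20.00        19.0658        19.0658
  2        20.00        18.1752        36.3504
  3        20.00        17.3262        51.9786
  4        20.00        16.5169        66.0675
  5     2,020.00     1,590.2812     7,951.4061
  Σ                  1,661.3653     8,124.8684
Price P = Σ PV = 1,661.3653.
Macaulay duration = Σ(t·PV) / P = 8,124.8684 / 1,661.3653 = 4.89048 years.

4.8905 years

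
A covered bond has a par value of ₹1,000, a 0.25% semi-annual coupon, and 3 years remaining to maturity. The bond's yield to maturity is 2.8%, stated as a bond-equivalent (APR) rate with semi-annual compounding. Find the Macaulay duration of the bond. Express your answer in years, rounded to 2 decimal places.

2.99 years

Periodic yield y = 0.014. Discount each cash flow and weight by its period:
  t   CF        PV=CF/(1+0.014)^t    t·PV
  1         1.25         1.2327         1.2327
  2         1.25         1.2157         2.4314
  3         1.25         1.1989         3.5968
  4         1.25         1.1824         4.7295
  5         1.25         1.1661         5.8303
  6     1,001.25       921.1170     5,526.7020
  Σ                    927.1128     5,544.5228
Price P = Σ PV = 927.1128.
Macaulay duration = Σ(t·PV) / P = 5,544.5228 / 927.1128 = 5.98042 half-year periods.
In years: 5.98042 / 2 = 2.99021 years.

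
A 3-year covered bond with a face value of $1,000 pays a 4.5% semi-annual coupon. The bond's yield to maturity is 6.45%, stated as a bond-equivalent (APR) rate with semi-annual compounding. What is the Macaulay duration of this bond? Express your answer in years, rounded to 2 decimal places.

Periodic yield y = 0.03225. Discount each cash flow and weight by its period:
  t   CF        PV=CF/(1+0.03225)^t    t·PV
  1        22.50        21.7970        21.7970
  2        22.50        21.1161        42.2321
  3        22.50        20.4563        61.3690
  4        22.50        19.8172        79.2689
  5        22.50        19.1981        95.9905
  6     1,022.50       845.1893     5,071.1355
  Σ                    947.5740     5,371.7931
Price P = Σ PV = 947.5740.
Macaulay duration = Σ(t·PV) / P = 5,371.7931 / 947.5740 = 5.66900 half-year periods.
In years: 5.66900 / 2 = 2.83450 years.

2.83 years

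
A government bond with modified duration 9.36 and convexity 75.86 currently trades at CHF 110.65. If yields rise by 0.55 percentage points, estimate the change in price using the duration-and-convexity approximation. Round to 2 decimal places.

Duration effect: -D_mod·Δy = -9.36 × (+0.0055) = -0.051480
Convexity effect: ½·C·(Δy)² = 0.5 × 75.86 × (0.0055)² = +0.0011473825
ΔP/P ≈ -0.051480 + 0.0011473825 = -0.0503326175
ΔP ≈ 110.65 × (-0.0503326175) = -5.569304126375.

-CHF 5.57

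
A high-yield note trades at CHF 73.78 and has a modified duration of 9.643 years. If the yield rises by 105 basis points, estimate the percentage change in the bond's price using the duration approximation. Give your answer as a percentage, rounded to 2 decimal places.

-10.13%

Duration approximation: ΔP/P ≈ -D_mod · Δy = -9.643 × (+0.0105) = -0.1012515.
As a percentage: -10.12515%.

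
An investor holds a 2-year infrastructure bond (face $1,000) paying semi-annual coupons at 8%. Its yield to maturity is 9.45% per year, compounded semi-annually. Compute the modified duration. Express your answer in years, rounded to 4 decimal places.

1.8008 years

Periodic yield y = 0.04725. First find Macaulay duration:
  t   CF        PV=CF/(1+0.04725)^t    t·PV
  1        40.00        38.1953        38.1953
  2        40.00        36.4720        72.9439
  3        40.00        34.8264       104.4793
  4     1,040.00       864.6331     3,458.5324
  Σ                    974.1268     3,674.1509
P = 974.1268; Macaulay duration = 3,674.1509 / 974.1268 = 3.77174 half-year periods = 1.88587 years.
Modified duration = D_Mac / (1 + y) = 1.88587 / 1.04725 = 1.80078 years.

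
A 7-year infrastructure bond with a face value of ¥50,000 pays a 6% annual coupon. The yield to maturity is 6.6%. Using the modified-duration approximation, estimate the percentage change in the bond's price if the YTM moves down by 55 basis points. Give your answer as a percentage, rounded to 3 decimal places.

+3.042%

Periodic yield y = 0.066. Modified duration first:
  t   CF        PV=CF/(1+0.066)^t    t·PV
  1     3,000.00     2,814.2589     2,814.2589
  2     3,000.00     2,640.0177     5,280.0355
  3     3,000.00     2,476.5645     7,429.6935
  4     3,000.00     2,323.2312     9,292.9249
  5     3,000.00     2,179.3914    10,896.9570
  6     3,000.00     2,044.4572    12,266.7433
  7    53,000.00    33,882.4992   237,177.4944
  Σ                 48,360.4202   285,158.1074
P = 48,360.4202; D_Mac = 5.89652 yrs; D_mod = 5.89652/(1+0.066) = 5.53144 yrs.
ΔP/P ≈ -D_mod · Δy = -5.53144 × (-0.0055) = +0.030423 = +3.0423%.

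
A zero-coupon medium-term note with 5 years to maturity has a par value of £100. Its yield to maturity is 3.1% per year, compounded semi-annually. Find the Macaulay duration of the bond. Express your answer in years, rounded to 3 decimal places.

5.000 years

A zero-coupon bond has a single cash flow at maturity, so its Macaulay duration equals its maturity: 5 years.
(Equivalently: 10 semi-annual periods ÷ 2 = 5 years.)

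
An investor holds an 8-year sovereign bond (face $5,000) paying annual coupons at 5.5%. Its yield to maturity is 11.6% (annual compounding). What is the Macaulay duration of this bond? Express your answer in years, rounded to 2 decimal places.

6.37 years

Periodic yield y = 0.116. Discount each cash flow and weight by its year:
  t   CF        PV=CF/(1+0.116)^t    t·PV
  1       275.00       246.4158       246.4158
  2       275.00       220.8027       441.6053
  3       275.00       197.8518       593.5555
  4       275.00       177.2866       709.1464
  5       275.00       158.8590       794.2948
  6       275.00       142.3467       854.0804
  7       275.00       127.5508       892.8559
  8     5,275.00     2,192.3450    17,538.7604
  Σ                  3,463.4585    22,070.7146
Price P = Σ PV = 3,463.4585.
Macaulay duration = Σ(t·PV) / P = 22,070.7146 / 3,463.4585 = 6.37245 years.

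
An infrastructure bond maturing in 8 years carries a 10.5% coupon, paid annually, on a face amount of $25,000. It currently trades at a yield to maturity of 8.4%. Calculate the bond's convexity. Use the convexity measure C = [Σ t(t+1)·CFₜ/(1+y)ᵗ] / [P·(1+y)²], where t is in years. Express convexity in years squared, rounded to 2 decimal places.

40.42

With y = 0.084:
  t   CF        PV=CF/(1+0.084)^t    t·PV        t(t+1)·PV
  1     2,625.00     2,421.5867     2,421.5867       4,843.1734
  2     2,625.00     2,233.9361     4,467.8722      13,403.6165
  3     2,625.00     2,060.8266     6,182.4799      24,729.9198
  4     2,625.00     1,901.1316     7,604.5264      38,022.6319
  5     2,625.00     1,753.8114     8,769.0572      52,614.3430
  6     2,625.00     1,617.9072     9,707.4434      67,952.1035
  7     2,625.00     1,492.5343    10,447.7404      83,581.9231
  8    27,625.00    14,489.9881   115,919.9049   1,043,279.1438
  Σ                 27,971.7221   165,520.6110   1,328,426.8549
P = 27,971.7221.
Convexity = Σ t(t+1)·PV / [P·(1+y)²] = 1,328,426.8549 / (27,971.7221 × 1.175056) = 40.41661.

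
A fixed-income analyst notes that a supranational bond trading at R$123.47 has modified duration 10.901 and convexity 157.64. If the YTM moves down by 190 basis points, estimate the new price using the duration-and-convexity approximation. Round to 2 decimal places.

Duration effect: -D_mod·Δy = -10.901 × (-0.019) = +0.207119
Convexity effect: ½·C·(Δy)² = 0.5 × 157.64 × (-0.019)² = +0.02845402
ΔP/P ≈ +0.207119 + 0.02845402 = +0.23557302
New price ≈ 123.47 × (1 + 0.23557302) = 152.5562007794.

R$152.56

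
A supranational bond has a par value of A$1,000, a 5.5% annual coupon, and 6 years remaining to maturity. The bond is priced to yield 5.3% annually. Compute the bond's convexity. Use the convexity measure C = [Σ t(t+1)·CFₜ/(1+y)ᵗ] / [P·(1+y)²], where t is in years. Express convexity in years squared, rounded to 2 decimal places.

31.82

With y = 0.053:
  t   CF        PV=CF/(1+0.053)^t    t·PV        t(t+1)·PV
  1        55.00        52.2317        52.2317         104.4634
  2        55.00        49.6028        99.2055         297.6166
  3        55.00        47.1061       141.3184         565.2738
  4        55.00        44.7352       178.9407         894.7036
  5        55.00        42.4836       212.4178       1,274.5066
  6     1,055.00       773.8953     4,643.3721      32,503.6044
  Σ                  1,010.0547     5,327.4862      35,640.1684
P = 1,010.0547.
Convexity = Σ t(t+1)·PV / [P·(1+y)²] = 35,640.1684 / (1,010.0547 × 1.108809) = 31.82278.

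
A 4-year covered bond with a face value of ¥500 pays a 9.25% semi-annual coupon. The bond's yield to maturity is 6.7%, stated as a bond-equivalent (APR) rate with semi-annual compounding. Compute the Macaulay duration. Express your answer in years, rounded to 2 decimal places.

3.46 years

Periodic yield y = 0.0335. Discount each cash flow and weight by its period:
  t   CF        PV=CF/(1+0.0335)^t    t·PV
  1       23.125        22.3754        22.3754
  2       23.125        21.6501        43.3003
  3       23.125        20.9484        62.8451
  4       23.125        20.2693        81.0774
  5       23.125        19.6123        98.0617
  6       23.125        18.9766       113.8597
  7       23.125        18.3615       128.5306
  8      523.125       401.9034     3,215.2268
  Σ                    544.0971     3,765.2770
Price P = Σ PV = 544.0971.
Macaulay duration = Σ(t·PV) / P = 3,765.2770 / 544.0971 = 6.92023 half-year periods.
In years: 6.92023 / 2 = 3.46011 years.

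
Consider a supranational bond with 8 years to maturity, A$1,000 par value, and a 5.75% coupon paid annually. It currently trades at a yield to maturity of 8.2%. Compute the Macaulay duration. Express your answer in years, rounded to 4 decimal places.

Periodic yield y = 0.082. Discount each cash flow and weight by its year:
  t   CF        PV=CF/(1+0.082)^t    t·PV
  1        57.50        53.1423        53.1423
  2        57.50        49.1149        98.2298
  3        57.50        45.3927       136.1781
  4        57.50        41.9526       167.8104
  5        57.50        38.7732       193.8660
  6        57.50        35.8347       215.0085
  7        57.50        33.1190       231.8329
  8     1,057.50       562.9402     4,503.5219
  Σ                    860.2697     5,599.5898
Price P = Σ PV = 860.2697.
Macaulay duration = Σ(t·PV) / P = 5,599.5898 / 860.2697 = 6.50911 years.

6.5091 years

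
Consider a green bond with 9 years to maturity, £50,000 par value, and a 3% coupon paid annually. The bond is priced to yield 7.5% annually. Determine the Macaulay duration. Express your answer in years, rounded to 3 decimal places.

7.798 years

Periodic yield y = 0.075. Discount each cash flow and weight by its year:
  t   CF        PV=CF/(1+0.075)^t    t·PV
  1     1,500.00     1,395.3488     1,395.3488
  2     1,500.00     1,297.9989     2,595.9978
  3     1,500.00     1,207.4409     3,622.3226
  4     1,500.00     1,123.2008     4,492.8032
  5     1,500.00     1,044.8379     5,224.1897
  6     1,500.00       971.9423     5,831.6537
  7     1,500.00       904.1324     6,328.9265
  8     1,500.00       841.0534     6,728.4268
  9    51,500.00    26,861.5489   241,753.9397
  Σ                 35,647.5042   277,973.6088
Price P = Σ PV = 35,647.5042.
Macaulay duration = Σ(t·PV) / P = 277,973.6088 / 35,647.5042 = 7.79784 years.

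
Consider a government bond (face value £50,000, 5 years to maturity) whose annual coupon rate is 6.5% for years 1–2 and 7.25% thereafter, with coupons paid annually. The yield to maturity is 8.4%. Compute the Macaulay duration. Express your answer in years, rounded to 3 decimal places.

Periodic yield y = 0.084. Discount each cash flow and weight by its year:
  t   CF        PV=CF/(1+0.084)^t    t·PV
  1     3,250.00     2,998.1550     2,998.1550
  2     3,250.00     2,765.8256     5,531.6513
  3     3,625.00     2,845.9035     8,537.7104
  4     3,625.00     2,625.3722    10,501.4888
  5    53,625.00    35,827.8621   179,139.3106
  Σ                 47,063.1184   206,708.3160
Price P = Σ PV = 47,063.1184.
Macaulay duration = Σ(t·PV) / P = 206,708.3160 / 47,063.1184 = 4.39215 years.

4.392 years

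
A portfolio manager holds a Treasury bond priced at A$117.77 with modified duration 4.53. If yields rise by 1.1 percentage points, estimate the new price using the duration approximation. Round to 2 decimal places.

A$111.90

Duration approximation: ΔP/P ≈ -D_mod · Δy = -4.53 × (+0.011) = -0.049830.
New price ≈ 117.77 × (1 - 0.049830) = 111.9015209.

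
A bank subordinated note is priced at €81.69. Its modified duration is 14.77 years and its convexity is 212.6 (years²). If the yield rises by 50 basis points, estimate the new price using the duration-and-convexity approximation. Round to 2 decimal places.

€75.87

Duration effect: -D_mod·Δy = -14.77 × (+0.005) = -0.073850
Convexity effect: ½·C·(Δy)² = 0.5 × 212.6 × (0.005)² = +0.0026575
ΔP/P ≈ -0.073850 + 0.0026575 = -0.0711925
New price ≈ 81.69 × (1 - 0.0711925) = 75.874284675.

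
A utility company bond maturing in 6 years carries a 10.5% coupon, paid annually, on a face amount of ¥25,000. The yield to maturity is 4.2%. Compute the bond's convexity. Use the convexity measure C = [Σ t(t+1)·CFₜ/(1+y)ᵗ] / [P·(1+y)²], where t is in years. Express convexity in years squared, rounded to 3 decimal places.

With y = 0.042:
  t   CF        PV=CF/(1+0.042)^t    t·PV        t(t+1)·PV
  1     2,625.00     2,519.1939     2,519.1939       5,038.3877
  2     2,625.00     2,417.6525     4,835.3049      14,505.9147
  3     2,625.00     2,320.2039     6,960.6117      27,842.4467
  4     2,625.00     2,226.6832     8,906.7328      44,533.6639
  5     2,625.00     2,136.9321    10,684.6603      64,107.9615
  6    27,625.00    21,582.2129   129,493.2776     906,452.9429
  Σ                 33,202.8784   163,399.7810   1,062,481.3176
P = 33,202.8784.
Convexity = Σ t(t+1)·PV / [P·(1+y)²] = 1,062,481.3176 / (33,202.8784 × 1.085764) = 29.47204.

29.472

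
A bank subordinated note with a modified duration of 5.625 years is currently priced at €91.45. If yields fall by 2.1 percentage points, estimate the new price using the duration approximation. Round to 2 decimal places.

€102.25

Duration approximation: ΔP/P ≈ -D_mod · Δy = -5.625 × (-0.021) = +0.118125.
New price ≈ 91.45 × (1 + 0.118125) = 102.25253125.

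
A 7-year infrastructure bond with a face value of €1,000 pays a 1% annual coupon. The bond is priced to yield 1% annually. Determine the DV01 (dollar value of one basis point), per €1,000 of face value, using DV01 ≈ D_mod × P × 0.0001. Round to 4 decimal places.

€0.6728

Periodic yield y = 0.01.
  t   CF        PV=CF/(1+0.01)^t    t·PV
  1        10.00         9.9010         9.9010
  2        10.00         9.8030        19.6059
  3        10.00         9.7059        29.1177
  4        10.00         9.6098        38.4392
  5        10.00         9.5147        47.5733
  6        10.00         9.4205        56.5227
  7     1,010.00       942.0452     6,594.3166
  Σ                  1,000.0000     6,795.4765
P = 1,000.0000; D_Mac = 6.79548 yrs; D_mod = 6.72819 yrs.
DV01 ≈ 6.72819 × 1,000.0000 × 0.0001 = 0.672819.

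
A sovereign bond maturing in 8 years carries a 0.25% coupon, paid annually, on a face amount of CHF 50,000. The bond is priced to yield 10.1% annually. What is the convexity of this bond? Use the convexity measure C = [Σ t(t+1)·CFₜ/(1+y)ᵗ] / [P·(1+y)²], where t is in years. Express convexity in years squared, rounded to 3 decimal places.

With y = 0.101:
  t   CF        PV=CF/(1+0.101)^t    t·PV        t(t+1)·PV
  1       125.00       113.5332       113.5332         227.0663
  2       125.00       103.1182       206.2364         618.7093
  3       125.00        93.6587       280.9761       1,123.9042
  4       125.00        85.0669       340.2677       1,701.3385
  5       125.00        77.2633       386.3166       2,317.8999
  6       125.00        70.1756       421.0536       2,947.3750
  7       125.00        63.7381       446.1664       3,569.3309
  8    50,125.00    23,214.3129   185,714.5032   1,671,430.5287
  Σ                 23,820.8668   187,909.0531   1,683,936.1527
P = 23,820.8668.
Convexity = Σ t(t+1)·PV / [P·(1+y)²] = 1,683,936.1527 / (23,820.8668 × 1.212201) = 58.31676.

58.317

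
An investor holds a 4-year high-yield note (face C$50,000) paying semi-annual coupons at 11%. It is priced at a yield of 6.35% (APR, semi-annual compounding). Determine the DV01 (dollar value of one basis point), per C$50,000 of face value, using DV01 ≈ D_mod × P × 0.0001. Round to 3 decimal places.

C$19.123

Periodic yield y = 0.03175.
  t   CF        PV=CF/(1+0.03175)^t    t·PV
  1     2,750.00     2,665.3744     2,665.3744
  2     2,750.00     2,583.3529     5,166.7058
  3     2,750.00     2,503.8555     7,511.5665
  4     2,750.00     2,426.8045     9,707.2178
  5     2,750.00     2,352.1245    11,760.6225
  6     2,750.00     2,279.7427    13,678.4560
  7     2,750.00     2,209.5882    15,467.1177
  8    52,750.00    41,079.6414   328,637.1310
  Σ                 58,100.4840   394,594.1918
P = 58,100.4840; D_Mac = 6.79158 half-year periods = 3.39579 yrs; D_mod = 3.29129 yrs.
DV01 ≈ 3.29129 × 58,100.4840 × 0.0001 = 19.122568.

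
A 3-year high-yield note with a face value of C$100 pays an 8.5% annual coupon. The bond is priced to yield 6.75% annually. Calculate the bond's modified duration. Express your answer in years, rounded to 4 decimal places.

2.6009 years

Periodic yield y = 0.0675. First find Macaulay duration:
  t   CF        PV=CF/(1+0.0675)^t    t·PV
  1         8.50         7.9625         7.9625
  2         8.50         7.4590        14.9181
  3       108.50        89.1920       267.5761
  Σ                    104.6136       290.4567
P = 104.6136; Macaulay duration = 290.4567 / 104.6136 = 2.77647 years.
Modified duration = D_Mac / (1 + y) = 2.77647 / 1.0675 = 2.60091 years.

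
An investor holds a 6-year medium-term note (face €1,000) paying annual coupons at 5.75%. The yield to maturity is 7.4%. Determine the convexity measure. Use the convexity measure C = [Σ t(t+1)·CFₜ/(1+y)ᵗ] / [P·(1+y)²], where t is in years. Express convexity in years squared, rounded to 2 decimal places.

30.06

With y = 0.074:
  t   CF        PV=CF/(1+0.074)^t    t·PV        t(t+1)·PV
  1        57.50        53.5382        53.5382         107.0764
  2        57.50        49.8493        99.6986         299.0959
  3        57.50        46.4146       139.2439         556.9757
  4        57.50        43.2166       172.8664         864.3322
  5        57.50        40.2389       201.1947       1,207.1679
  6     1,057.50       689.0563     4,134.3376      28,940.3633
  Σ                    922.3140     4,800.8795      31,975.0115
P = 922.3140.
Convexity = Σ t(t+1)·PV / [P·(1+y)²] = 31,975.0115 / (922.3140 × 1.153476) = 30.05546.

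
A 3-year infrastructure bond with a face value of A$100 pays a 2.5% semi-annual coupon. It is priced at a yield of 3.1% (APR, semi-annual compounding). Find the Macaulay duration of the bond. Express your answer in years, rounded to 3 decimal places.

Periodic yield y = 0.0155. Discount each cash flow and weight by its period:
  t   CF        PV=CF/(1+0.0155)^t    t·PV
  1         1.25         1.2309         1.2309
  2         1.25         1.2121         2.4243
  3         1.25         1.1936         3.5809
  4         1.25         1.1754         4.7016
  5         1.25         1.1575         5.7874
  6       101.25        92.3242       553.9451
  Σ                     98.2938       571.6702
Price P = Σ PV = 98.2938.
Macaulay duration = Σ(t·PV) / P = 571.6702 / 98.2938 = 5.81594 half-year periods.
In years: 5.81594 / 2 = 2.90797 years.

2.908 years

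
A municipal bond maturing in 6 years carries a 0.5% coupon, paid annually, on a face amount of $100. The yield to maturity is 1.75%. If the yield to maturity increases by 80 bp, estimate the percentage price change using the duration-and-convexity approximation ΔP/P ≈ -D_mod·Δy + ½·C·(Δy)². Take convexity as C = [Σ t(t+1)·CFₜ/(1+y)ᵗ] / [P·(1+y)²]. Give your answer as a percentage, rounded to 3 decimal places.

With y = 0.0175:
  t   CF        PV=CF/(1+0.0175)^t    t·PV        t(t+1)·PV
  1         0.50         0.4914         0.4914           0.9828
  2         0.50         0.4829         0.9659           2.8977
  3         0.50         0.4746         1.4239           5.6957
  4         0.50         0.4665         1.8659           9.3296
  5         0.50         0.4585         2.2923          13.7537
  6       100.50        90.5648       543.3890       3,803.7227
  Σ                     92.9388       550.4284       3,836.3821
P = 92.9388; D_Mac = 5.92249 yrs; D_mod = 5.82062 yrs; C = 39.87091.
Duration effect: -5.82062 × (+0.008) = -0.046565
Convexity effect: 0.5 × 39.87091 × (0.008)² = +0.0012759
ΔP/P ≈ -0.046565 + 0.0012759 = -0.045289 = -4.5289%.

-4.529%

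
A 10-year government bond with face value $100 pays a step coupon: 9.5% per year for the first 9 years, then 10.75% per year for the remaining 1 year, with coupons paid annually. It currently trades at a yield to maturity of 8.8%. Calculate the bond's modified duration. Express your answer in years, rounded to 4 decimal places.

Periodic yield y = 0.088. First find Macaulay duration:
  t   CF        PV=CF/(1+0.088)^t    t·PV
  1         9.50         8.7316         8.7316
  2         9.50         8.0254        16.0508
  3         9.50         7.3763        22.1288
  4         9.50         6.7797        27.1186
  5         9.50         6.2313        31.1565
  6         9.50         5.7273        34.3638
  7         9.50         5.2641        36.8485
  8         9.50         4.8383        38.7064
  9         9.50         4.4470        40.0227
  10      110.75        47.6491       476.4911
  Σ                    105.0700       731.6188
P = 105.0700; Macaulay duration = 731.6188 / 105.0700 = 6.96316 years.
Modified duration = D_Mac / (1 + y) = 6.96316 / 1.088 = 6.39996 years.

6.4000 years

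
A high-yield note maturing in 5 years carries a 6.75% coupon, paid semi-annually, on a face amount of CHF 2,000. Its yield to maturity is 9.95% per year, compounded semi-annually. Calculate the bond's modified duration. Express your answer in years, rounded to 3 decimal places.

4.068 years

Periodic yield y = 0.04975. First find Macaulay duration:
  t   CF        PV=CF/(1+0.04975)^t    t·PV
  1        67.50        64.3010        64.3010
  2        67.50        61.2537       122.5073
  3        67.50        58.3507       175.0521
  4        67.50        55.5853       222.3413
  5        67.50        52.9510       264.7551
  6        67.50        50.4416       302.6493
  7        67.50        48.0510       336.3571
  8        67.50        45.7738       366.1902
  9        67.50        43.6045       392.4401
  10    2,067.50     1,272.2917    12,722.9167
  Σ                  1,752.6042    14,969.5104
P = 1,752.6042; Macaulay duration = 14,969.5104 / 1,752.6042 = 8.54130 half-year periods = 4.27065 years.
Modified duration = D_Mac / (1 + y) = 4.27065 / 1.04975 = 4.06825 years.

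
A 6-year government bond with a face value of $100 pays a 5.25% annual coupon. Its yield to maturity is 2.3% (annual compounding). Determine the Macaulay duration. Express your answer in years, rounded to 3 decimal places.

Periodic yield y = 0.023. Discount each cash flow and weight by its year:
  t   CF        PV=CF/(1+0.023)^t    t·PV
  1         5.25         5.1320         5.1320
  2         5.25         5.0166        10.0332
  3         5.25         4.9038        14.7114
  4         5.25         4.7935        19.1742
  5         5.25         4.6858        23.4289
  6       105.25        91.8266       550.9593
  Σ                    116.3582       623.4389
Price P = Σ PV = 116.3582.
Macaulay duration = Σ(t·PV) / P = 623.4389 / 116.3582 = 5.35793 years.

5.358 years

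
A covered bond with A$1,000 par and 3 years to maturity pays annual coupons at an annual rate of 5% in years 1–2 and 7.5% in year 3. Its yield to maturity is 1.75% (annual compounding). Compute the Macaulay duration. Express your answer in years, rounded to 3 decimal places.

Periodic yield y = 0.0175. Discount each cash flow and weight by its year:
  t   CF        PV=CF/(1+0.0175)^t    t·PV
  1        50.00        49.1400        49.1400
  2        50.00        48.2949        96.5898
  3     1,075.00     1,020.4817     3,061.4450
  Σ                  1,117.9166     3,207.1749
Price P = Σ PV = 1,117.9166.
Macaulay duration = Σ(t·PV) / P = 3,207.1749 / 1,117.9166 = 2.86889 years.

2.869 years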